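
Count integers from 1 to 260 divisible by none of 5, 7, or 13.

|div by 5|=52, |div by 7|=37, |div by 13|=20.
|div by 5&7|=7, |div by 5&13|=4, |div by 7&13|=2, |div by all|=0.
By inclusion-exclusion, divisible by at least one: 52+37+20-7-4-2+0 = 96.
Not divisible by any: 260 - 96.

Final answer: 164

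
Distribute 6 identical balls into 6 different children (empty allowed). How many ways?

Stars and bars: C(n+k-1, k-1) = C(11,5).

Final answer: C(11,5) = 462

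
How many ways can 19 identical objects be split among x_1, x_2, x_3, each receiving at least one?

Substitute x'_i = x_i - 1 (so x'_i >= 0). Then sum x'_i = 19 - 3 = 16.
Stars and bars: C(16+3-1, 3-1) = C(18,2).

Final answer: C(18,2) = 153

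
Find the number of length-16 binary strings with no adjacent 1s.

Let a(n) count valid strings. If the last bit is 0 the prefix is any valid string of length n-1; if it is 1 the string must end in 01 with a valid prefix of length n-2. So a(n) = a(n-1) + a(n-2), a(1)=2, a(2)=3.
Iterating the recurrence: a(1)=2, a(2)=3, a(3)=5, a(4)=8, a(5)=13, a(6)=21, a(7)=34, a(8)=55, a(9)=89, a(10)=144, a(11)=233, a(12)=377, a(13)=610, a(14)=987, a(15)=1597, a(16)=2584.

Final answer: 2584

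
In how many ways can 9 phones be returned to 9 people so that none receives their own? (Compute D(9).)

Derangements satisfy D(n) = (n-1)(D(n-1) + D(n-2)), starting from D(0)=1, D(1)=0.
D(2) = 1 x (0 + 1) = 1
D(3) = 2 x (1 + 0) = 2
D(4) = 3 x (2 + 1) = 9
D(5) = 4 x (9 + 2) = 44
D(6) = 5 x (44 + 9) = 265
D(7) = 6 x (265 + 44) = 1854
D(8) = 7 x (1854 + 265) = 14833
D(9) = 8 x (D(8) + D(7)) = 8 x (14833 + 1854)

Final answer: D(9) = 133496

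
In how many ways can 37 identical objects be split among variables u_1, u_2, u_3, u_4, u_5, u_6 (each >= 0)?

Stars and bars with 37 stars and 5 bars:
C(37+6-1, 6-1) = C(42,5).

Final answer: C(42,5) = 850668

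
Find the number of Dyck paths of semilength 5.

Total monotonic paths to (5,5): C(10,5) = 252.
Paths that cross above y=x (reflection bijection): C(10,6) = 210.
Valid Dyck paths: 252 - 210.
(Equivalently, C_{5} = C(10,5)/6 = 252/6.)

Final answer: C_{5} = 42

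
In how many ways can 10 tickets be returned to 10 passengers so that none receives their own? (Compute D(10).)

Use the recurrence D(n) = (n-1)(D(n-1) + D(n-2)) with D(0)=1, D(1)=0.
D(2) = 1 x (0 + 1) = 1
D(3) = 2 x (1 + 0) = 2
D(4) = 3 x (2 + 1) = 9
D(5) = 4 x (9 + 2) = 44
D(6) = 5 x (44 + 9) = 265
D(7) = 6 x (265 + 44) = 1854
D(8) = 7 x (1854 + 265) = 14833
D(9) = 8 x (14833 + 1854) = 133496
D(10) = 9 x (D(9) + D(8)) = 9 x (133496 + 14833)

Final answer: D(10) = 1334961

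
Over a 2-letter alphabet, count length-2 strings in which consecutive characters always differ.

Let g(n) count such strings. g(1) = 2, and each valid string of length n-1 extends in 1 ways (any symbol but the last), so g(n) = 1 g(n-1).
Total: g(2) = 2 x 1^1.

Final answer: 2 x 1^{1} = 2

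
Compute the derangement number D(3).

D(n) = (n-1)(D(n-1) + D(n-2)), D(0)=1, D(1)=0.
Building up: D(2)=1.
D(3) = 2 x (D(2) + D(1)) = 2 x (1 + 0).

Final answer: D(3) = 2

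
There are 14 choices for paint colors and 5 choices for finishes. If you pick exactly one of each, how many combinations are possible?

By the multiplication principle: 14 x 5.

Final answer: 70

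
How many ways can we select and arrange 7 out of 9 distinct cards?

P(9,7) = 9!/(9-7)! = 9!/2!.

Final answer: P(9,7) = 181440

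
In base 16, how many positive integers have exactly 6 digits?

In base 16, the leading digit has 15 choices (1..15); each of the remaining 5 digits has 16 choices.
Total: 15 x 16^5.

Final answer: 15728640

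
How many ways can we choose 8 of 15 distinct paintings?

C(15,8) = 15!/(8! x 7!).

Final answer: \binom{15}{8} = 6435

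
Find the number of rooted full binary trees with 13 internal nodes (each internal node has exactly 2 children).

The structures are counted by the Catalan number C_n. Here n = 13.
Using C_0 = 1 and C_(k+1) = C_k x 2(2k+1)/(k+2), build up term by term: C_1=1, C_2=2, C_3=5, C_4=14, C_5=42, C_6=132, C_7=429, C_8=1430, C_9=4862, C_10=16796, C_11=58786, C_12=208012, C_13=742900.

Final answer: C_{13} = 742900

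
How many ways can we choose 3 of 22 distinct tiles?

C(22,3) = 22!/(3! x (22-3)!).

Final answer: C(22,3) = 1540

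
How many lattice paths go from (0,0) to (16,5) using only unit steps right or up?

Each path has 16 right steps and 5 up steps in some order (21 steps total).
Choose which 5 of the 21 steps are up: C(21,5).

Final answer: C(21,5) = 20349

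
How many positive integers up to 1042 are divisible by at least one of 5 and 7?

Multiples of 5: 208. Multiples of 7: 148. Of both (lcm=35): 29.
By inclusion-exclusion: 208 + 148 - 29.

Final answer: 327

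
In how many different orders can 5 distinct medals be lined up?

The number of ways to arrange 5 distinct objects is 5!.

Final answer: 5! = 120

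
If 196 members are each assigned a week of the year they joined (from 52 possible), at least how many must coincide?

There are 52 possible values for week of the year they joined. With 196 members and 52 categories, by pigeonhole: ceiling(196/52).

Final answer: 4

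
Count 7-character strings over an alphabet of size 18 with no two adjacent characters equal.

Let g(n) count such strings. g(1) = 18, and each valid string of length n-1 extends in 17 ways (any symbol but the last), so g(n) = 17 g(n-1).
Total: g(7) = 18 x 17^6.

Final answer: 18 x 17^{6} = 434476242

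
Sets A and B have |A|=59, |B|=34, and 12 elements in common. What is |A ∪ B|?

|A union B| = |A| + |B| - |A intersect B| = 59 + 34 - 12.

Final answer: 81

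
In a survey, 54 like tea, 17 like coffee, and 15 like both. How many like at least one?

|A union B| = |A| + |B| - |A intersect B| = 54 + 17 - 15.

Final answer: 56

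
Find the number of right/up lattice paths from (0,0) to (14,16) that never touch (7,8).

Total paths to (14,16): C(30,16) = 145422675.
Paths through (7,8): C(15,8) x C(15,8) = 41409225.
Avoiding (7,8): 145422675 - 41409225.

Final answer: 104013450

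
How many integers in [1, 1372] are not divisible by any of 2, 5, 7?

|div by 2|=686, |div by 5|=274, |div by 7|=196.
|div by 2&5|=137, |div by 2&7|=98, |div by 5&7|=39, |div by all|=19.
By inclusion-exclusion, divisible by at least one: 686+274+196-137-98-39+19 = 901.
Not divisible by any: 1372 - 901.

Final answer: 471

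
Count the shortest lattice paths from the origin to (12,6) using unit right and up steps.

Each path has 12 right steps and 6 up steps in some order (18 steps total).
Choose which 6 of the 18 steps are up: C(18,6).

Final answer: C(18,6) = 18564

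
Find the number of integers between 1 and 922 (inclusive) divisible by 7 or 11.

Multiples of 7: 131. Multiples of 11: 83. Of both (lcm=77): 11.
By inclusion-exclusion: 131 + 83 - 11.

Final answer: 203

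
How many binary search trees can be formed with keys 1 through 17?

This is a standard Catalan-number count: the answer is C_n. Here n = 17.
C_n = C(2n,n)/(n+1), so C_{17} = C(34,17)/18 = 2333606220/18.

Final answer: C_{17} = 129644790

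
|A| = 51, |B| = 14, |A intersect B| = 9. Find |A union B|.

|A union B| = |A| + |B| - |A intersect B| = 51 + 14 - 9.

Final answer: 56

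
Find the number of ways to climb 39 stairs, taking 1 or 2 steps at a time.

Condition on the final move: it is a 1-step (f(n-1) ways to get there) or a 2-step (f(n-2) ways), so f(n) = f(n-1) + f(n-2), with f(1)=1, f(2)=2.
Computing successive values: f(1)=1, f(2)=2, f(3)=3, f(4)=5, f(5)=8, f(6)=13, f(7)=21, f(8)=34, f(9)=55, f(10)=89, f(11)=144, f(12)=233, f(13)=377, f(14)=610, f(15)=987, f(16)=1597, f(17)=2584, f(18)=4181, f(19)=6765, f(20)=10946, f(21)=17711, f(22)=28657, f(23)=46368, f(24)=75025, f(25)=121393, f(26)=196418, f(27)=317811, f(28)=514229, f(29)=832040, f(30)=1346269, f(31)=2178309, f(32)=3524578, f(33)=5702887, f(34)=9227465, f(35)=14930352, f(36)=24157817, f(37)=39088169, f(38)=63245986, f(39)=102334155.

Final answer: 102334155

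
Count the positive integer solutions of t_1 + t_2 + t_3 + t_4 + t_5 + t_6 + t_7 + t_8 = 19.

Substitute t'_i = t_i - 1 (so t'_i >= 0). Then sum t'_i = 19 - 8 = 11.
Stars and bars: C(11+8-1, 8-1) = C(18,7).

Final answer: C(18,7) = 31824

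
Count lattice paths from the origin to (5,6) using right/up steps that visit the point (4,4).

Paths (0,0)->(4,4): C(8,4) = 70.
Paths (4,4)->(5,6): C(3,2) = 3.
By multiplication principle: 70 x 3.

Final answer: 210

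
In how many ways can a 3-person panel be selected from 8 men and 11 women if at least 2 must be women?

Sum over valid woman counts:
C(11,2)C(8,1) = 440
C(11,3)C(8,0) = 165
Total: 440 + 165.

Final answer: 605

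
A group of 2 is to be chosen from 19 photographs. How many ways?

C(19,2) = 19!/(2! x (19-2)!).

Final answer: C(19,2) = 171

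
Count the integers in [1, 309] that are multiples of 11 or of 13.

Multiples of 11: 28. Multiples of 13: 23. Of both (lcm=143): 2.
By inclusion-exclusion: 28 + 23 - 2.

Final answer: 49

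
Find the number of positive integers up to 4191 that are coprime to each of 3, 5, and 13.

|div by 3|=1397, |div by 5|=838, |div by 13|=322.
|div by 3&5|=279, |div by 3&13|=107, |div by 5&13|=64, |div by all|=21.
By inclusion-exclusion, divisible by at least one: 1397+838+322-279-107-64+21 = 2128.
Not divisible by any: 4191 - 2128.

Final answer: 2063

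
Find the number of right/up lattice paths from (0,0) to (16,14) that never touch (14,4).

Total paths to (16,14): C(30,14) = 145422675.
Paths through (14,4): C(18,4) x C(12,10) = 201960.
Avoiding (14,4): 145422675 - 201960.

Final answer: 145220715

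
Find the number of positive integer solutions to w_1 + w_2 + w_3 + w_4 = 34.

Substitute w'_i = w_i - 1 (so w'_i >= 0). Then sum w'_i = 34 - 4 = 30.
Stars and bars: C(30+4-1, 4-1) = C(33,3).

Final answer: C(33,3) = 5456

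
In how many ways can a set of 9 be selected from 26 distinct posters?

C(26,9) = 26!/(9! x 17!).

Final answer: \binom{26}{9} = 3124550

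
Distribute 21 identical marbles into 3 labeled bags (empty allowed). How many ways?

Stars and bars: C(n+k-1, k-1) = C(23,2).

Final answer: C(23,2) = 253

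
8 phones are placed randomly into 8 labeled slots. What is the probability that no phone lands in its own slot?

D(n) = (n-1)(D(n-1) + D(n-2)), D(0)=1, D(1)=0.
Building up: D(2)=1, D(3)=2, D(4)=9, D(5)=44, D(6)=265, D(7)=1854, D(8)=14833.
Total arrangements: 8! = 40320.
Probability = D(8)/8! = 2119/5760.

Final answer: D(8)/8! = 14833/40320 = 0.367882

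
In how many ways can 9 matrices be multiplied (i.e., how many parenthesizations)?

This is a standard Catalan-number count: the answer is C_n. Here n = 9 - 1 = 8.
C_n = (2n)!/(n!(n+1)!), so C_{8} = 16!/(8! x 9!) = C(16,8)/9 = 12870/9.

Final answer: C_{8} = 1430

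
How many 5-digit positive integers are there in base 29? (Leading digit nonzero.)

In base 29, the leading digit has 28 choices (1..28); each of the remaining 4 digits has 29 choices.
Total: 28 x 29^4.

Final answer: 19803868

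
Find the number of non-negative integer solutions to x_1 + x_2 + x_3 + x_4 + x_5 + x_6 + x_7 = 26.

Stars and bars with 26 stars and 6 bars:
C(26+7-1, 7-1) = C(32,6).

Final answer: C(32,6) = 906192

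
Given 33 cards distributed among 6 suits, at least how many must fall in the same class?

By pigeonhole with 33 objects and 6 categories: ceiling(33/6).

Final answer: 6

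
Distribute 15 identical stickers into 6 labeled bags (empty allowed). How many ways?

Stars and bars: C(n+k-1, k-1) = C(20,5).

Final answer: C(20,5) = 15504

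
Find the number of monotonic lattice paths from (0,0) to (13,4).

Each path has 13 right steps and 4 up steps in some order (17 steps total).
Choose which 4 of the 17 steps are up: C(17,4).

Final answer: C(17,4) = 2380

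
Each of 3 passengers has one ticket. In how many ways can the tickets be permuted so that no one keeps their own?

Derangements satisfy D(n) = (n-1)(D(n-1) + D(n-2)), starting from D(0)=1, D(1)=0.
D(2) = 1 x (0 + 1) = 1
D(3) = 2 x (D(2) + D(1)) = 2 x (1 + 0)

Final answer: D(3) = 2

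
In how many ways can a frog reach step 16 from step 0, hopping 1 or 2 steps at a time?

Let f(n) count the ways. The last step is size 1 or 2, so f(n) = f(n-1) + f(n-2) with f(1)=1, f(2)=2.
Iterating the recurrence: f(1)=1, f(2)=2, f(3)=3, f(4)=5, f(5)=8, f(6)=13, f(7)=21, f(8)=34, f(9)=55, f(10)=89, f(11)=144, f(12)=233, f(13)=377, f(14)=610, f(15)=987, f(16)=1597.

Final answer: 1597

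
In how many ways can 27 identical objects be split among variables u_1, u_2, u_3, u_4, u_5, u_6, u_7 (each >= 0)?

Stars and bars with 27 stars and 6 bars:
C(27+7-1, 7-1) = C(33,6).

Final answer: C(33,6) = 1107568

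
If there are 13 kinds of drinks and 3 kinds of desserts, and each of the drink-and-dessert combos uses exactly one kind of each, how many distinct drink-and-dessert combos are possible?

By the multiplication principle: 13 x 3.

Final answer: 39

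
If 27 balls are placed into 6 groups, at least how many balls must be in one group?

By the pigeonhole principle: ceiling(27/6).

Final answer: 5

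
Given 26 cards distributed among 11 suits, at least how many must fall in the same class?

By pigeonhole with 26 objects and 11 categories: ceiling(26/11).

Final answer: 3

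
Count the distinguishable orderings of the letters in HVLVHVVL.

Letters (H:2, L:2, V:4). Total letters: 8.
Permutations = 8!/(4! x 2! x 2!).

Final answer: 420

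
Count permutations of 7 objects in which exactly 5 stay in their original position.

Choose which 5 elements are fixed: C(7,5) = 21.
Derange the remaining 2 using D(j) = (j-1)(D(j-1) + D(j-2)), D(0)=1, D(1)=0: D(2)=1.
Total: 21 x 1.

Final answer: C(7,5) D(2) = 21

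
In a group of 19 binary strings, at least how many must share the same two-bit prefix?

There are 4 possible values for two-bit prefix. With 19 binary strings and 4 categories, by pigeonhole: ceiling(19/4).

Final answer: 5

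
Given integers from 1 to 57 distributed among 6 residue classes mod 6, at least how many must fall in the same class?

By pigeonhole with 57 objects and 6 categories: ceiling(57/6).

Final answer: 10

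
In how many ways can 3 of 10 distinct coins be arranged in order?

P(10,3) = 10!/(10-3)! = 10!/7!.

Final answer: P(10,3) = 720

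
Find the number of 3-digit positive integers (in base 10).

First digit: 9 choices (1-9). Each of the remaining 2 digits: 10 choices.
Total: 9 x 10^2.

Final answer: 900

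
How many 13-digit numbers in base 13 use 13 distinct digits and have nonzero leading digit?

First digit: 12 (nonzero). Second: 12 (not first). Third: 11, etc.
Total: 12 x 12 x 11 x 10 x 9 x 8 x 7 x 6 x 5 x 4 x 3 x 2 x 1.

Final answer: 5748019200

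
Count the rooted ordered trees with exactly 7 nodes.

This is a standard Catalan-number count: the answer is C_n. Here n = 7 - 1 = 6.
Using C_0 = 1 and C_(k+1) = C_k x 2(2k+1)/(k+2), build up term by term: C_1=1, C_2=2, C_3=5, C_4=14, C_5=42, C_6=132.

Final answer: C_{6} = 132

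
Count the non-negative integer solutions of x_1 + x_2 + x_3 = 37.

Stars and bars with 37 stars and 2 bars:
C(37+3-1, 3-1) = C(39,2).

Final answer: C(39,2) = 741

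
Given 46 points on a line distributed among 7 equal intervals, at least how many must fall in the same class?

By pigeonhole with 46 objects and 7 categories: ceiling(46/7).

Final answer: 7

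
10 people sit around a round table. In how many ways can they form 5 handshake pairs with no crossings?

This is counted by the nth Catalan number C_n. Here n = 10/2 = 5.
C_n = (2n)!/(n!(n+1)!), so C_{5} = 10!/(5! x 6!) = C(10,5)/6 = 252/6.

Final answer: C_{5} = 42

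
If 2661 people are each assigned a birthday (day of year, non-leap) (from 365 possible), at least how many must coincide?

There are 365 possible values for birthday (day of year, non-leap). With 2661 people and 365 categories, by pigeonhole: ceiling(2661/365).

Final answer: 8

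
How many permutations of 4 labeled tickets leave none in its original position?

Use the recurrence D(n) = (n-1)(D(n-1) + D(n-2)) with D(0)=1, D(1)=0.
D(2) = 1 x (0 + 1) = 1
D(3) = 2 x (1 + 0) = 2
D(4) = 3 x (D(3) + D(2)) = 3 x (2 + 1)

Final answer: D(4) = 9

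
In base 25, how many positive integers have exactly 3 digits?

These are the integers in [25^2, 25^3), so the count is 25^3 - 25^2 = 24 x 25^2.

Final answer: 15000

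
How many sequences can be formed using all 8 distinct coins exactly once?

The number of ways to arrange 8 distinct objects is 8!.

Final answer: 8! = 40320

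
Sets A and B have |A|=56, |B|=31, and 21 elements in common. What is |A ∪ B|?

|A union B| = |A| + |B| - |A intersect B| = 56 + 31 - 21.

Final answer: 66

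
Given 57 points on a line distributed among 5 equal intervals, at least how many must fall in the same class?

By pigeonhole with 57 objects and 5 categories: ceiling(57/5).

Final answer: 12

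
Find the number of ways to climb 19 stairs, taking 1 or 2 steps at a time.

Let f(n) be the number of climbs. Removing the last move (1 or 2 steps) gives f(n) = f(n-1) + f(n-2); base cases f(1)=1, f(2)=2.
Iterating the recurrence: f(1)=1, f(2)=2, f(3)=3, f(4)=5, f(5)=8, f(6)=13, f(7)=21, f(8)=34, f(9)=55, f(10)=89, f(11)=144, f(12)=233, f(13)=377, f(14)=610, f(15)=987, f(16)=1597, f(17)=2584, f(18)=4181, f(19)=6765.

Final answer: 6765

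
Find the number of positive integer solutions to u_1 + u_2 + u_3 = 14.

Substitute u'_i = u_i - 1 (so u'_i >= 0). Then sum u'_i = 14 - 3 = 11.
Stars and bars: C(11+3-1, 3-1) = C(13,2).

Final answer: C(13,2) = 78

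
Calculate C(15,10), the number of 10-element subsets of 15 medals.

C(15,10) = 15!/(10! x 5!).

Final answer: \binom{15}{10} = 3003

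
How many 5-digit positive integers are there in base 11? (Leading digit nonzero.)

These are the integers in [11^4, 11^5), so the count is 11^5 - 11^4 = 10 x 11^4.

Final answer: 146410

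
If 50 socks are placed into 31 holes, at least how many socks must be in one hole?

By the pigeonhole principle: ceiling(50/31).

Final answer: 2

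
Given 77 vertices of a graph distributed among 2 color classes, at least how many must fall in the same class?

By pigeonhole with 77 objects and 2 categories: ceiling(77/2).

Final answer: 39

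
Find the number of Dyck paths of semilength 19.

Total monotonic paths to (19,19): C(38,19) = 35345263800.
A path is bad iff it touches y = x + 1; reflecting its initial segment maps bad paths bijectively onto all paths to (18,20), of which there are C(38,20) = 33578000610.
Valid Dyck paths: 35345263800 - 33578000610.
(These counts are the Catalan numbers.)

Final answer: C_{19} = 1767263190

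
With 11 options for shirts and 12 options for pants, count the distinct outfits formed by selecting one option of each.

By the multiplication principle: 11 x 12.

Final answer: 132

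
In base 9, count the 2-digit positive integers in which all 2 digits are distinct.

First digit: 8 (nonzero). Second: 8 (not first). Third: 7, etc.
Total: 8 x 8.

Final answer: 64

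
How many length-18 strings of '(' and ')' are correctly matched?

The structures are counted by the Catalan number C_n. Here n = 9 (pairs).
C_n = C(2n,n) - C(2n,n+1), so C_{9} = C(18,9) - C(18,10) = 48620 - 43758.

Final answer: C_{9} = 4862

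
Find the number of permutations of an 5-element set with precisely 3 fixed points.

Choose which 3 elements are fixed: C(5,3) = 10.
Derange the remaining 2 using D(j) = (j-1)(D(j-1) + D(j-2)), D(0)=1, D(1)=0: D(2)=1.
Total: 10 x 1.

Final answer: C(5,3) D(2) = 10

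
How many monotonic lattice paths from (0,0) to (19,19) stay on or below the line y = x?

Total monotonic paths to (19,19): C(38,19) = 35345263800.
A path is bad iff it touches y = x + 1; reflecting its initial segment maps bad paths bijectively onto all paths to (18,20), of which there are C(38,20) = 33578000610.
Valid Dyck paths: 35345263800 - 33578000610.
(This is the Catalan number C_{19}.)

Final answer: C_{19} = 1767263190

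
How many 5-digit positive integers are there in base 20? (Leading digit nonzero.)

Leading digit: 19 options (nonzero). Other 4 digit(s): 20 options each.
Total: 19 x 20^4.

Final answer: 3040000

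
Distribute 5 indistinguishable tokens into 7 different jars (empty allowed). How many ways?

Stars and bars: C(n+k-1, k-1) = C(11,6).

Final answer: C(11,6) = 462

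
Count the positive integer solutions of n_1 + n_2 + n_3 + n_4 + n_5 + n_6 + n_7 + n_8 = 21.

Substitute n'_i = n_i - 1 (so n'_i >= 0). Then sum n'_i = 21 - 8 = 13.
Stars and bars: C(13+8-1, 8-1) = C(20,7).

Final answer: C(20,7) = 77520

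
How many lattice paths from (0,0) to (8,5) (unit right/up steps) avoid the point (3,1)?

Total paths to (8,5): C(13,5) = 1287.
Paths through (3,1): C(4,1) x C(9,4) = 504.
Avoiding (3,1): 1287 - 504.

Final answer: 783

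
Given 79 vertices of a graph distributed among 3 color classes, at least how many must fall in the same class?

By pigeonhole with 79 objects and 3 categories: ceiling(79/3).

Final answer: 27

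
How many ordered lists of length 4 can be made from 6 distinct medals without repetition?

P(6,4) = 6!/(6-4)! = 6!/2!.

Final answer: P(6,4) = 360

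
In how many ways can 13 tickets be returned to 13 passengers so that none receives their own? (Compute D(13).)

D(n) = (n-1)(D(n-1) + D(n-2)), D(0)=1, D(1)=0.
D(2) = 1 x (0 + 1) = 1
D(3) = 2 x (1 + 0) = 2
D(4) = 3 x (2 + 1) = 9
D(5) = 4 x (9 + 2) = 44
D(6) = 5 x (44 + 9) = 265
D(7) = 6 x (265 + 44) = 1854
D(8) = 7 x (1854 + 265) = 14833
D(9) = 8 x (14833 + 1854) = 133496
D(10) = 9 x (133496 + 14833) = 1334961
D(11) = 10 x (1334961 + 133496) = 14684570
D(12) = 11 x (14684570 + 1334961) = 176214841
D(13) = 12 x (D(12) + D(11)) = 12 x (176214841 + 14684570)

Final answer: D(13) = 2290792932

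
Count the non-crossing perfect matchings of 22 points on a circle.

This is counted by the nth Catalan number C_n. Here n = 22/2 = 11.
C_n = (2n)!/(n!(n+1)!), so C_{11} = 22!/(11! x 12!) = C(22,11)/12 = 705432/12.

Final answer: C_{11} = 58786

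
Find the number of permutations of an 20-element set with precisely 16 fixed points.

Choose which 16 elements are fixed: C(20,16) = 4845.
Derange the remaining 4 using D(j) = (j-1)(D(j-1) + D(j-2)), D(0)=1, D(1)=0: D(2)=1, D(3)=2, D(4)=9.
Total: 4845 x 9.

Final answer: C(20,16) D(4) = 43605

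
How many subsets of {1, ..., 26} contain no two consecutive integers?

Condition on whether n belongs to the subset: if not, any valid subset of {1, ..., n-1} works (a(n-1)); if so, n-1 is excluded and the rest is a valid subset of {1, ..., n-2} (a(n-2)). Hence a(n) = a(n-1) + a(n-2), a(1)=2, a(2)=3.
Iterating the recurrence: a(1)=2, a(2)=3, a(3)=5, a(4)=8, a(5)=13, a(6)=21, a(7)=34, a(8)=55, a(9)=89, a(10)=144, a(11)=233, a(12)=377, a(13)=610, a(14)=987, a(15)=1597, a(16)=2584, a(17)=4181, a(18)=6765, a(19)=10946, a(20)=17711, a(21)=28657, a(22)=46368, a(23)=75025, a(24)=121393, a(25)=196418, a(26)=317811.

Final answer: 317811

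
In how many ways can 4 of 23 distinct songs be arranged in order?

P(23,4) = 23!/(23-4)! = 23!/19!.

Final answer: P(23,4) = 212520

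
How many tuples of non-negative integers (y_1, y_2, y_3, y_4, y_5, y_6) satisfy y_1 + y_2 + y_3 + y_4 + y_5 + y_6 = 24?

Stars and bars with 24 stars and 5 bars:
C(24+6-1, 6-1) = C(29,5).

Final answer: C(29,5) = 118755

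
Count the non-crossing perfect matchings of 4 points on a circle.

This is counted by the nth Catalan number C_n. Here n = 4/2 = 2.
C_n = C(2n,n) - C(2n,n+1), so C_{2} = C(4,2) - C(4,3) = 6 - 4.

Final answer: C_{2} = 2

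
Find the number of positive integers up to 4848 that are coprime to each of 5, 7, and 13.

|div by 5|=969, |div by 7|=692, |div by 13|=372.
|div by 5&7|=138, |div by 5&13|=74, |div by 7&13|=53, |div by all|=10.
By inclusion-exclusion, divisible by at least one: 969+692+372-138-74-53+10 = 1778.
Not divisible by any: 4848 - 1778.

Final answer: 3070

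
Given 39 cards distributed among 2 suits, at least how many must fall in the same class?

By pigeonhole with 39 objects and 2 categories: ceiling(39/2).

Final answer: 20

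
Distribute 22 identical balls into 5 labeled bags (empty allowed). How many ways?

Stars and bars: C(n+k-1, k-1) = C(26,4).

Final answer: C(26,4) = 14950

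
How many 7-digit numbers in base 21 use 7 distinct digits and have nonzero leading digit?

The leading digit has 20 choices (anything but zero); the next has 20 (anything but the first), then 19, and so on, one fewer each time.
Total: 20 x 20 x 19 x 18 x 17 x 16 x 15.

Final answer: 558144000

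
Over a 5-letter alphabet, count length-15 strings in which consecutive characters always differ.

Let g(n) count such strings. g(1) = 5, and each valid string of length n-1 extends in 4 ways (any symbol but the last), so g(n) = 4 g(n-1).
Total: g(15) = 5 x 4^14.

Final answer: 5 x 4^{14} = 1342177280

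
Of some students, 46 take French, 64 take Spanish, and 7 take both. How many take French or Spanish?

|A union B| = |A| + |B| - |A intersect B| = 46 + 64 - 7.

Final answer: 103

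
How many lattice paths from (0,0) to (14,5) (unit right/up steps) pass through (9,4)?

Paths (0,0)->(9,4): C(13,4) = 715.
Paths (9,4)->(14,5): C(6,1) = 6.
By multiplication principle: 715 x 6.

Final answer: 4290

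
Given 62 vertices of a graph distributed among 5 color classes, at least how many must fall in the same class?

By pigeonhole with 62 objects and 5 categories: ceiling(62/5).

Final answer: 13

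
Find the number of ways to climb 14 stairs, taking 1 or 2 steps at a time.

Let f(n) be the number of climbs. Removing the last move (1 or 2 steps) gives f(n) = f(n-1) + f(n-2); base cases f(1)=1, f(2)=2.
Building up term by term: f(1)=1, f(2)=2, f(3)=3, f(4)=5, f(5)=8, f(6)=13, f(7)=21, f(8)=34, f(9)=55, f(10)=89, f(11)=144, f(12)=233, f(13)=377, f(14)=610.

Final answer: 610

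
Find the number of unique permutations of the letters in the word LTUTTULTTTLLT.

Letters (L:4, T:7, U:2). Total letters: 13.
Permutations = 13!/(7! x 4! x 2!).

Final answer: 25740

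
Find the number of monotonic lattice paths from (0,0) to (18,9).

Each path has 18 right steps and 9 up steps in some order (27 steps total).
Choose which 9 of the 27 steps are up: C(27,9).

Final answer: C(27,9) = 4686825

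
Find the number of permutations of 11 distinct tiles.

The number of ways to arrange 11 distinct objects is 11!.

Final answer: 11! = 39916800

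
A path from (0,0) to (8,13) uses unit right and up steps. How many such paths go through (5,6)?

Paths (0,0)->(5,6): C(11,6) = 462.
Paths (5,6)->(8,13): C(10,7) = 120.
By multiplication principle: 462 x 120.

Final answer: 55440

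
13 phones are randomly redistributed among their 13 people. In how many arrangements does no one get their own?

Use the recurrence D(n) = (n-1)(D(n-1) + D(n-2)) with D(0)=1, D(1)=0.
D(2) = 1 x (0 + 1) = 1
D(3) = 2 x (1 + 0) = 2
D(4) = 3 x (2 + 1) = 9
D(5) = 4 x (9 + 2) = 44
D(6) = 5 x (44 + 9) = 265
D(7) = 6 x (265 + 44) = 1854
D(8) = 7 x (1854 + 265) = 14833
D(9) = 8 x (14833 + 1854) = 133496
D(10) = 9 x (133496 + 14833) = 1334961
D(11) = 10 x (1334961 + 133496) = 14684570
D(12) = 11 x (14684570 + 1334961) = 176214841
D(13) = 12 x (D(12) + D(11)) = 12 x (176214841 + 14684570)

Final answer: D(13) = 2290792932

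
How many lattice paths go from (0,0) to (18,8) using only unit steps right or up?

Each path has 18 right steps and 8 up steps in some order (26 steps total).
Choose which 8 of the 26 steps are up: C(26,8).

Final answer: C(26,8) = 1562275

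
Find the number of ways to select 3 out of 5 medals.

C(5,3) = 5!/(3! x (5-3)!).

Final answer: C(5,3) = 10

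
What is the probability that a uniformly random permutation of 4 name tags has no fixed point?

D(n) = (n-1)(D(n-1) + D(n-2)), D(0)=1, D(1)=0.
Building up: D(2)=1, D(3)=2, D(4)=9.
Total arrangements: 4! = 24.
Probability = D(4)/4! = 3/8.

Final answer: D(4)/4! = 9/24 = 0.375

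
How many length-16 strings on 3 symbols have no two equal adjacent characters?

First character: 3 choices. Each subsequent: 2 choices (must differ from the previous one).
Total: 3 x 2^15.

Final answer: 3 x 2^{15} = 98304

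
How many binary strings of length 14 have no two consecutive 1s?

Let a(n) count valid strings. If the last bit is 0 the prefix is any valid string of length n-1; if it is 1 the string must end in 01 with a valid prefix of length n-2. So a(n) = a(n-1) + a(n-2), a(1)=2, a(2)=3.
Building up term by term: a(1)=2, a(2)=3, a(3)=5, a(4)=8, a(5)=13, a(6)=21, a(7)=34, a(8)=55, a(9)=89, a(10)=144, a(11)=233, a(12)=377, a(13)=610, a(14)=987.

Final answer: 987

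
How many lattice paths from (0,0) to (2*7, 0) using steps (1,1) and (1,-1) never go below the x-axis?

Total monotonic paths to (7,7): C(14,7) = 3432.
Reflecting each bad path at its first crossing gives a bijection with paths to (6,8): C(14,8) = 3003.
Valid Dyck paths: 3432 - 3003.
(These counts are the Catalan numbers.)

Final answer: C_{7} = 429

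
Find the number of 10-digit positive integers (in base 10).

The leading digit cannot be 0 (9 options); the other 9 digits can be anything (10 options each).
Total: 9 x 10^9.

Final answer: 9000000000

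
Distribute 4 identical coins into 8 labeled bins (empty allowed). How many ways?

Stars and bars: C(n+k-1, k-1) = C(11,7).

Final answer: C(11,7) = 330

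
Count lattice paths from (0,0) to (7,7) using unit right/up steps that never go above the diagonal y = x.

Total monotonic paths to (7,7): C(14,7) = 3432.
By the reflection principle, paths that go above the diagonal number C(14,8) = 3003.
Valid Dyck paths: 3432 - 3003.
(Equivalently, C_{7} = C(14,7)/8 = 3432/8.)

Final answer: C_{7} = 429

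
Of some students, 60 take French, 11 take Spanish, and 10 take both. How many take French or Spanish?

|A union B| = |A| + |B| - |A intersect B| = 60 + 11 - 10.

Final answer: 61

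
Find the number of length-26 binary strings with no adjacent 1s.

Classify by the final bit: ...0 gives a(n-1) strings, ...01 gives a(n-2) strings. Thus a(n) = a(n-1) + a(n-2) with a(1)=2, a(2)=3.
Computing successive values: a(1)=2, a(2)=3, a(3)=5, a(4)=8, a(5)=13, a(6)=21, a(7)=34, a(8)=55, a(9)=89, a(10)=144, a(11)=233, a(12)=377, a(13)=610, a(14)=987, a(15)=1597, a(16)=2584, a(17)=4181, a(18)=6765, a(19)=10946, a(20)=17711, a(21)=28657, a(22)=46368, a(23)=75025, a(24)=121393, a(25)=196418, a(26)=317811.

Final answer: 317811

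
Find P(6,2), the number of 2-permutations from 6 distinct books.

P(6,2) = 6!/(6-2)! = 6!/4!.

Final answer: P(6,2) = 30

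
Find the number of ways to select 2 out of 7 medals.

C(7,2) = 7!/(2! x (7-2)!).

Final answer: C(7,2) = 21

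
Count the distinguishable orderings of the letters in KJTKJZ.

Letters (J:2, K:2, T:1, Z:1). Total letters: 6.
Permutations = 6!/(2! x 2!).

Final answer: 180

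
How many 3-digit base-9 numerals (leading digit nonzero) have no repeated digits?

The leading digit has 8 choices (anything but zero); the next has 8 (anything but the first), then 7, and so on, one fewer each time.
Total: 8 x 8 x 7.

Final answer: 448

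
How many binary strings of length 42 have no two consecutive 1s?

A valid string ends in 0 (append to any length-(n-1) valid string) or in 01 (append to any length-(n-2) valid string), so a(n) = a(n-1) + a(n-2) with a(1)=2, a(2)=3.
Building up term by term: a(1)=2, a(2)=3, a(3)=5, a(4)=8, a(5)=13, a(6)=21, a(7)=34, a(8)=55, a(9)=89, a(10)=144, a(11)=233, a(12)=377, a(13)=610, a(14)=987, a(15)=1597, a(16)=2584, a(17)=4181, a(18)=6765, a(19)=10946, a(20)=17711, a(21)=28657, a(22)=46368, a(23)=75025, a(24)=121393, a(25)=196418, a(26)=317811, a(27)=514229, a(28)=832040, a(29)=1346269, a(30)=2178309, a(31)=3524578, a(32)=5702887, a(33)=9227465, a(34)=14930352, a(35)=24157817, a(36)=39088169, a(37)=63245986, a(38)=102334155, a(39)=165580141, a(40)=267914296, a(41)=433494437, a(42)=701408733.

Final answer: 701408733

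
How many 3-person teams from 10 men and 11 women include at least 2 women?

Sum over valid woman counts:
C(11,2)C(10,1) = 550
C(11,3)C(10,0) = 165
Total: 550 + 165.

Final answer: 715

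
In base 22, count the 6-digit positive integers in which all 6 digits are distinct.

The leading digit has 21 choices (anything but zero); the next has 21 (anything but the first), then 20, and so on, one fewer each time.
Total: 21 x 21 x 20 x 19 x 18 x 17.

Final answer: 51279480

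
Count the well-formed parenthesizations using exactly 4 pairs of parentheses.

This is a standard Catalan-number count: the answer is C_n. Here n = 4 (pairs).
Using C_0 = 1 and C_(k+1) = C_k x 2(2k+1)/(k+2), build up term by term: C_1=1, C_2=2, C_3=5, C_4=14.

Final answer: C_{4} = 14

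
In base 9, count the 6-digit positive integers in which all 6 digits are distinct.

The leading digit has 8 choices (anything but zero); the next has 8 (anything but the first), then 7, and so on, one fewer each time.
Total: 8 x 8 x 7 x 6 x 5 x 4.

Final answer: 53760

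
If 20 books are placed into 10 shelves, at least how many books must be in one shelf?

By the pigeonhole principle: ceiling(20/10).

Final answer: 2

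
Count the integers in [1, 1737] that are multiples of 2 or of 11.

Multiples of 2: 868. Multiples of 11: 157. Of both (lcm=22): 78.
By inclusion-exclusion: 868 + 157 - 78.

Final answer: 947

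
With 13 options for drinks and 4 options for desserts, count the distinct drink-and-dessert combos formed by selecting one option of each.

By the multiplication principle: 13 x 4.

Final answer: 52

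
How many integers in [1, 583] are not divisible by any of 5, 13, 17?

|div by 5|=116, |div by 13|=44, |div by 17|=34.
|div by 5&13|=8, |div by 5&17|=6, |div by 13&17|=2, |div by all|=0.
By inclusion-exclusion, divisible by at least one: 116+44+34-8-6-2+0 = 178.
Not divisible by any: 583 - 178.

Final answer: 405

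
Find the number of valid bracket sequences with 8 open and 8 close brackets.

The structures are counted by the Catalan number C_n. Here n = 8 (pairs).
C_n = (2n)!/(n!(n+1)!), so C_{8} = 16!/(8! x 9!) = C(16,8)/9 = 12870/9.

Final answer: C_{8} = 1430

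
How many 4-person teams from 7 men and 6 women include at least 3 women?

Sum over valid woman counts:
C(6,3)C(7,1) = 140
C(6,4)C(7,0) = 15
Total: 140 + 15.

Final answer: 155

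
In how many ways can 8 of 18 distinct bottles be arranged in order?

P(18,8) = 18!/(18-8)! = 18!/10!.

Final answer: P(18,8) = 1764322560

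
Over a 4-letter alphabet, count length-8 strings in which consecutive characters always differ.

First character: 4 choices. Each subsequent: 3 choices (must differ from the previous one).
Total: 4 x 3^7.

Final answer: 4 x 3^{7} = 8748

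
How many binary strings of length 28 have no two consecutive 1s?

Classify by the final bit: ...0 gives a(n-1) strings, ...01 gives a(n-2) strings. Thus a(n) = a(n-1) + a(n-2) with a(1)=2, a(2)=3.
Computing successive values: a(1)=2, a(2)=3, a(3)=5, a(4)=8, a(5)=13, a(6)=21, a(7)=34, a(8)=55, a(9)=89, a(10)=144, a(11)=233, a(12)=377, a(13)=610, a(14)=987, a(15)=1597, a(16)=2584, a(17)=4181, a(18)=6765, a(19)=10946, a(20)=17711, a(21)=28657, a(22)=46368, a(23)=75025, a(24)=121393, a(25)=196418, a(26)=317811, a(27)=514229, a(28)=832040.

Final answer: 832040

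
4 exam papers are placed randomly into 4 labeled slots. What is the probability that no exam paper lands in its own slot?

Use the recurrence D(n) = (n-1)(D(n-1) + D(n-2)) with D(0)=1, D(1)=0.
Building up: D(2)=1, D(3)=2, D(4)=9.
Total arrangements: 4! = 24.
Probability = D(4)/4! = 3/8.

Final answer: D(4)/4! = 9/24 = 0.375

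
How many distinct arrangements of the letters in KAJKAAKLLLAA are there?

Letters (A:5, J:1, K:3, L:3). Total letters: 12.
Permutations = 12!/(5! x 3! x 3!).

Final answer: 110880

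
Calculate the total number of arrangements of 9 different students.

The number of ways to arrange 9 distinct objects is 9!.

Final answer: 9! = 362880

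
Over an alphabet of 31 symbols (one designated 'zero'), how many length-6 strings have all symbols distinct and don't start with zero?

The leading digit has 30 choices (anything but zero); the next has 30 (anything but the first), then 29, and so on, one fewer each time.
Total: 30 x 30 x 29 x 28 x 27 x 26.

Final answer: 513021600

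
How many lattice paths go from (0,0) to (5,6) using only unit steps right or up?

Each path has 5 right steps and 6 up steps in some order (11 steps total).
Choose which 6 of the 11 steps are up: C(11,6).

Final answer: C(11,6) = 462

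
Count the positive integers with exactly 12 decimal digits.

The leading digit cannot be 0 (9 options); the other 11 digits can be anything (10 options each).
Total: 9 x 10^11.

Final answer: 900000000000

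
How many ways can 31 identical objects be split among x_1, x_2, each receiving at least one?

Substitute x'_i = x_i - 1 (so x'_i >= 0). Then sum x'_i = 31 - 2 = 29.
Stars and bars: C(29+2-1, 2-1) = C(30,1).

Final answer: C(30,1) = 30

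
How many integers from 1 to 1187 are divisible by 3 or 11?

Multiples of 3: 395. Multiples of 11: 107. Of both (lcm=33): 35.
By inclusion-exclusion: 395 + 107 - 35.

Final answer: 467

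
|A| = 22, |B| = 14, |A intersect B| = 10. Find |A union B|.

|A union B| = |A| + |B| - |A intersect B| = 22 + 14 - 10.

Final answer: 26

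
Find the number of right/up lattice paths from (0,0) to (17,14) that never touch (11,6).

Total paths to (17,14): C(31,14) = 265182525.
Paths through (11,6): C(17,6) x C(14,8) = 37165128.
Avoiding (11,6): 265182525 - 37165128.

Final answer: 228017397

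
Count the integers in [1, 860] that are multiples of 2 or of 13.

Multiples of 2: 430. Multiples of 13: 66. Of both (lcm=26): 33.
By inclusion-exclusion: 430 + 66 - 33.

Final answer: 463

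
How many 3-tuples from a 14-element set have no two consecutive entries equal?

Let g(n) count such strings. g(1) = 14, and each valid string of length n-1 extends in 13 ways (any symbol but the last), so g(n) = 13 g(n-1).
Total: g(3) = 14 x 13^2.

Final answer: 14 x 13^{2} = 2366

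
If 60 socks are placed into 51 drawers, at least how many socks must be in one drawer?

By the pigeonhole principle: ceiling(60/51).

Final answer: 2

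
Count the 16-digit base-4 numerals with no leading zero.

In base 4, the leading digit has 3 choices (1..3); each of the remaining 15 digits has 4 choices.
Total: 3 x 4^15.

Final answer: 3221225472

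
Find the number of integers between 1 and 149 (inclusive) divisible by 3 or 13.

Multiples of 3: 49. Multiples of 13: 11. Of both (lcm=39): 3.
By inclusion-exclusion: 49 + 11 - 3.

Final answer: 57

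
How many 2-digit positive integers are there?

The leading digit cannot be 0 (9 options); the other 1 digit can be anything (10 options each).
Total: 9 x 10^1.

Final answer: 90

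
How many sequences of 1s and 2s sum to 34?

Let f(n) count the ways. The last step is size 1 or 2, so f(n) = f(n-1) + f(n-2) with f(1)=1, f(2)=2.
Iterating the recurrence: f(1)=1, f(2)=2, f(3)=3, f(4)=5, f(5)=8, f(6)=13, f(7)=21, f(8)=34, f(9)=55, f(10)=89, f(11)=144, f(12)=233, f(13)=377, f(14)=610, f(15)=987, f(16)=1597, f(17)=2584, f(18)=4181, f(19)=6765, f(20)=10946, f(21)=17711, f(22)=28657, f(23)=46368, f(24)=75025, f(25)=121393, f(26)=196418, f(27)=317811, f(28)=514229, f(29)=832040, f(30)=1346269, f(31)=2178309, f(32)=3524578, f(33)=5702887, f(34)=9227465.

Final answer: 9227465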